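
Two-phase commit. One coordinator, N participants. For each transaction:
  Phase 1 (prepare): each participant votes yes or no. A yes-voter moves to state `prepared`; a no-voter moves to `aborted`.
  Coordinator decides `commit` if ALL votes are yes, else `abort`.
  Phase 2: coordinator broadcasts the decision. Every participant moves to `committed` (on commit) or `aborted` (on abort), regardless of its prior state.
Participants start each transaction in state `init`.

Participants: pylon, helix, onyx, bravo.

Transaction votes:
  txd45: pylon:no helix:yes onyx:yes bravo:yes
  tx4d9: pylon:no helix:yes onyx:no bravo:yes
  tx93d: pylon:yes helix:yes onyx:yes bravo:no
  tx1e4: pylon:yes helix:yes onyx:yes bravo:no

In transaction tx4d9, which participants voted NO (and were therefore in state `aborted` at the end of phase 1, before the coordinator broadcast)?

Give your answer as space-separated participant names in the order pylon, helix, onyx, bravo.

Txn tx4d9 phase 1: pylon no -> aborted; helix yes -> prepared; onyx no -> aborted; bravo yes -> prepared

Answer: pylon onyx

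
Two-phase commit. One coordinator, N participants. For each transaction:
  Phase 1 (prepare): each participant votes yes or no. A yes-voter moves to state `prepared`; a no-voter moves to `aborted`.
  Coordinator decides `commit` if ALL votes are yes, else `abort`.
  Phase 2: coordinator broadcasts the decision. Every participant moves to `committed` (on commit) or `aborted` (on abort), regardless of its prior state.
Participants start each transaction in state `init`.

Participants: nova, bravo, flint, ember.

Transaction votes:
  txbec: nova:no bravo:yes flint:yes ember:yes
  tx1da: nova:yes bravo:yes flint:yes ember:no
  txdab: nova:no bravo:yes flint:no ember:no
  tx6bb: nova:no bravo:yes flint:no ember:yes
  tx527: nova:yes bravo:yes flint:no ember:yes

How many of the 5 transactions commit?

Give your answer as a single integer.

Answer: 0

Derivation:
txbec: no from nova -> abort (commits=0)
tx1da: no from ember -> abort (commits=0)
txdab: no from nova, flint, ember -> abort (commits=0)
tx6bb: no from nova, flint -> abort (commits=0)
tx527: no from flint -> abort (commits=0)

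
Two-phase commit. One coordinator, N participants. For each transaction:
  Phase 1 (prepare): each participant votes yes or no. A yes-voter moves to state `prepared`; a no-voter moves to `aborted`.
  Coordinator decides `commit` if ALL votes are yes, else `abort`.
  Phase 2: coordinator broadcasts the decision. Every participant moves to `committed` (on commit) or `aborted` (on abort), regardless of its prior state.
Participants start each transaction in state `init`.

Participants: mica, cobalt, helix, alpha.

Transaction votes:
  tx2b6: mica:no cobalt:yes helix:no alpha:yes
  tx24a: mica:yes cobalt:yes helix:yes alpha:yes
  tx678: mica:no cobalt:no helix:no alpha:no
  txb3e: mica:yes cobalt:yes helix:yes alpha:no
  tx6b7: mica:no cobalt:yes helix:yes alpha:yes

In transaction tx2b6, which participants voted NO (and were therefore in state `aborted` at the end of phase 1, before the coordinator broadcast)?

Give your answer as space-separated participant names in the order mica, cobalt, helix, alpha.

Answer: mica helix

Derivation:
Txn tx2b6 phase 1: mica no -> aborted; cobalt yes -> prepared; helix no -> aborted; alpha yes -> prepared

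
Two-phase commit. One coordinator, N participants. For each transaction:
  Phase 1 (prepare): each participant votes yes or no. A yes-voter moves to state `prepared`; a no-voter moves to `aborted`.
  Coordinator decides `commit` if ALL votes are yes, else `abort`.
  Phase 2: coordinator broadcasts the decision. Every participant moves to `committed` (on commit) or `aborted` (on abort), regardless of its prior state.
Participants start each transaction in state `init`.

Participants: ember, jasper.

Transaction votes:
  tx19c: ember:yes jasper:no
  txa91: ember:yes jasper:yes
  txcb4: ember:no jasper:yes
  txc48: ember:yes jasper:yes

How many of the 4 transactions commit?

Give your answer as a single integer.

tx19c: no from jasper -> abort (commits=0)
txa91: all yes -> commit (commits=1)
txcb4: no from ember -> abort (commits=1)
txc48: all yes -> commit (commits=2)

Answer: 2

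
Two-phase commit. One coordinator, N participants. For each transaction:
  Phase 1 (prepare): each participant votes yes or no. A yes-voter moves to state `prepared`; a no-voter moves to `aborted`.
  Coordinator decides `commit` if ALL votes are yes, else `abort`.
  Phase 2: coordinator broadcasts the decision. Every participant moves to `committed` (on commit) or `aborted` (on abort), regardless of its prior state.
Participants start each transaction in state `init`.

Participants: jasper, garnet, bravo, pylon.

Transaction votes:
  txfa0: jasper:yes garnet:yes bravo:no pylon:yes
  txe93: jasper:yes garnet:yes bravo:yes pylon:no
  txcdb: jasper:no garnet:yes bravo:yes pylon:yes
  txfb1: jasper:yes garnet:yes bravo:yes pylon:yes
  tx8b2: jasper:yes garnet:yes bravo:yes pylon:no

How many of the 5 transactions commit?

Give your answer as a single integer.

Answer: 1

Derivation:
txfa0: no from bravo -> abort (commits=0)
txe93: no from pylon -> abort (commits=0)
txcdb: no from jasper -> abort (commits=0)
txfb1: all yes -> commit (commits=1)
tx8b2: no from pylon -> abort (commits=1)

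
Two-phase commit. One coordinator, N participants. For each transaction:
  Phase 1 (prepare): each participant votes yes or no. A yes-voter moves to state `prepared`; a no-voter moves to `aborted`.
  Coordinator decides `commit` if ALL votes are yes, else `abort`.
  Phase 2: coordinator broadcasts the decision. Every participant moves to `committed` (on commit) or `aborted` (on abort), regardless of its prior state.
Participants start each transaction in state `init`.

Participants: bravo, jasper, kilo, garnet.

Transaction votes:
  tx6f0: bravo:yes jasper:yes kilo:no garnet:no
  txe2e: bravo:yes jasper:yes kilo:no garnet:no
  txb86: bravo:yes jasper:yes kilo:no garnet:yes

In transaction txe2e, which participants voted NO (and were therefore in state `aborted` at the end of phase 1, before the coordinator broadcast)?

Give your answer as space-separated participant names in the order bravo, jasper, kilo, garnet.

Txn txe2e phase 1: bravo yes -> prepared; jasper yes -> prepared; kilo no -> aborted; garnet no -> aborted

Answer: kilo garnet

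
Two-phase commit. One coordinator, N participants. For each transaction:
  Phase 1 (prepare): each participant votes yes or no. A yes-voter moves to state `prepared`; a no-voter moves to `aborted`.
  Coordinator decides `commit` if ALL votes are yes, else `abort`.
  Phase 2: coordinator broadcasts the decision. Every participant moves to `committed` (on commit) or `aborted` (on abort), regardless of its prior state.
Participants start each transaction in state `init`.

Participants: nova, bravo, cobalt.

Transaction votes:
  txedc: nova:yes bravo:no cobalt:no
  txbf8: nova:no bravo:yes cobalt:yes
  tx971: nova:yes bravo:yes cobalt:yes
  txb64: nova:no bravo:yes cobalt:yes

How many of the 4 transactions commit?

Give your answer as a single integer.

txedc: no from bravo, cobalt -> abort (commits=0)
txbf8: no from nova -> abort (commits=0)
tx971: all yes -> commit (commits=1)
txb64: no from nova -> abort (commits=1)

Answer: 1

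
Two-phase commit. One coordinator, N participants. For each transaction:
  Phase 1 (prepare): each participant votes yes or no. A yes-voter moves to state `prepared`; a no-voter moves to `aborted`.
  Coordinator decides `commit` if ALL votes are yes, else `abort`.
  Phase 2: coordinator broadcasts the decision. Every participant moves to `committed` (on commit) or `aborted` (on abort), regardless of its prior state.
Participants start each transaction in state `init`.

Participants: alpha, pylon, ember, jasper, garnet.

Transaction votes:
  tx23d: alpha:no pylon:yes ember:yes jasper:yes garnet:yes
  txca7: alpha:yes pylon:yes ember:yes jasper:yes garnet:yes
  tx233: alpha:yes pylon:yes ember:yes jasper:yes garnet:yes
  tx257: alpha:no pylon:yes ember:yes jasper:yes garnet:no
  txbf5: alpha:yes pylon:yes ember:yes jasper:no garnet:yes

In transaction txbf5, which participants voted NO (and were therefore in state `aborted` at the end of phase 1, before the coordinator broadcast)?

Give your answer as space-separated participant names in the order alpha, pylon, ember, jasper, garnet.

Answer: jasper

Derivation:
Txn txbf5 phase 1: alpha yes -> prepared; pylon yes -> prepared; ember yes -> prepared; jasper no -> aborted; garnet yes -> prepared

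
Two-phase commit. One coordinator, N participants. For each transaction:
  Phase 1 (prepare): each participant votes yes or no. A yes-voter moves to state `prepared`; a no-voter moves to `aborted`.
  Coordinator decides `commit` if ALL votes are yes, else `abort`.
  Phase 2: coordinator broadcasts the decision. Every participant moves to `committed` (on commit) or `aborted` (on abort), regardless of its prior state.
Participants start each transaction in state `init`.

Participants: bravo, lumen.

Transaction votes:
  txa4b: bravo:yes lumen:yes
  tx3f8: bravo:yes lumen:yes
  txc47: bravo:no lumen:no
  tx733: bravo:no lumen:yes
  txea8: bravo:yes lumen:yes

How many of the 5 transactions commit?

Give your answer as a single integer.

Answer: 3

Derivation:
txa4b: all yes -> commit (commits=1)
tx3f8: all yes -> commit (commits=2)
txc47: no from bravo, lumen -> abort (commits=2)
tx733: no from bravo -> abort (commits=2)
txea8: all yes -> commit (commits=3)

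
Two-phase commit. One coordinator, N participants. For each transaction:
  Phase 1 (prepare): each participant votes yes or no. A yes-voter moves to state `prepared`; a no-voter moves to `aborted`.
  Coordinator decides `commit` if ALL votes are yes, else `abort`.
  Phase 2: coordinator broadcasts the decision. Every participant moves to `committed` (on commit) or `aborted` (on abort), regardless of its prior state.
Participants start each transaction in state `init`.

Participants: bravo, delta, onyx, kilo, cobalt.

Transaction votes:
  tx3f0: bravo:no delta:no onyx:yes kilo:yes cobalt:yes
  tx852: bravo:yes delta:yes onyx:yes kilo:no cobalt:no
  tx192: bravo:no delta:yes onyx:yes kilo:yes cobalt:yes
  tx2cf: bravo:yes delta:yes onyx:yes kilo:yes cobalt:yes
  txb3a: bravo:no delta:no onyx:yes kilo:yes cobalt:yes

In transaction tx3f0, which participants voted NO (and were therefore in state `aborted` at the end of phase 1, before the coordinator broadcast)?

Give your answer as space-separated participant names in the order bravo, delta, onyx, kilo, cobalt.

Txn tx3f0 phase 1: bravo no -> aborted; delta no -> aborted; onyx yes -> prepared; kilo yes -> prepared; cobalt yes -> prepared

Answer: bravo delta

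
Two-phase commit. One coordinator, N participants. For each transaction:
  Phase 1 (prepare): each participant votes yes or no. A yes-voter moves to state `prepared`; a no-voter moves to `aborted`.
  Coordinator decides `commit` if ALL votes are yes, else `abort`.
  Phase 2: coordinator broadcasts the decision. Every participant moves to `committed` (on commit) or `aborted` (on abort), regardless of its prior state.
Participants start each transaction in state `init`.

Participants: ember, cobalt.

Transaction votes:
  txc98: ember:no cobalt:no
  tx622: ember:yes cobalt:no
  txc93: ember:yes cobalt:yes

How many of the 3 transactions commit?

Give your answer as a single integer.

Answer: 1

Derivation:
txc98: no from ember, cobalt -> abort (commits=0)
tx622: no from cobalt -> abort (commits=0)
txc93: all yes -> commit (commits=1)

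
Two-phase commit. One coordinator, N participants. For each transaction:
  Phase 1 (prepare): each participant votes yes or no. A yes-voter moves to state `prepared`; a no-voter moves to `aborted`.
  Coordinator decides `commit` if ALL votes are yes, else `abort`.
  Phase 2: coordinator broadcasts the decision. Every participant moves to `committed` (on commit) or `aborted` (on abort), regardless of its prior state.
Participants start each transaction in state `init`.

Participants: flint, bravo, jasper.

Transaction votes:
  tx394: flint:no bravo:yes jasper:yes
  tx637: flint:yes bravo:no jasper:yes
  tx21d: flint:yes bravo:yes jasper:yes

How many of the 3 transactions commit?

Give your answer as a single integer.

Answer: 1

Derivation:
tx394: no from flint -> abort (commits=0)
tx637: no from bravo -> abort (commits=0)
tx21d: all yes -> commit (commits=1)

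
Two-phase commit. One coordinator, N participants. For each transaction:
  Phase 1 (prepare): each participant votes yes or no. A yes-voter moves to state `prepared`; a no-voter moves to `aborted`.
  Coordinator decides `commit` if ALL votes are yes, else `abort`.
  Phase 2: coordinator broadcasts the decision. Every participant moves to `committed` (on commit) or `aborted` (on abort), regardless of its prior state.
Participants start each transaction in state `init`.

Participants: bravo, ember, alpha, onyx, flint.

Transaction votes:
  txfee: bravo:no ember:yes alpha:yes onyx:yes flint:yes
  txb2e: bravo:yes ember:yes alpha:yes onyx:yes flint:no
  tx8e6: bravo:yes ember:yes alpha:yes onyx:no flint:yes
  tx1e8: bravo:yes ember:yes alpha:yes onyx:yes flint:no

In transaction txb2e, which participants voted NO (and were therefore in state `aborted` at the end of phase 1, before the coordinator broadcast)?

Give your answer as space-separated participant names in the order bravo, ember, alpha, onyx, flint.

Txn txb2e phase 1: bravo yes -> prepared; ember yes -> prepared; alpha yes -> prepared; onyx yes -> prepared; flint no -> aborted

Answer: flint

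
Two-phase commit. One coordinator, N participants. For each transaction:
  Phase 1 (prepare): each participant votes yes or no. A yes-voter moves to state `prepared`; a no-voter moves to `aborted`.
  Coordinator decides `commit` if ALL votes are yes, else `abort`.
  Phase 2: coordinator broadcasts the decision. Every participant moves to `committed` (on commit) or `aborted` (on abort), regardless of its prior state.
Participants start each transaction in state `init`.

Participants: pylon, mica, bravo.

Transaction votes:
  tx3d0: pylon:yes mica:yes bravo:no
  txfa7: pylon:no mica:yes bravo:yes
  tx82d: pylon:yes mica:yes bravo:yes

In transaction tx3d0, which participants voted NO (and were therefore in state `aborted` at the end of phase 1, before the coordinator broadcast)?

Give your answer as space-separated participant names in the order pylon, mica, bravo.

Answer: bravo

Derivation:
Txn tx3d0 phase 1: pylon yes -> prepared; mica yes -> prepared; bravo no -> aborted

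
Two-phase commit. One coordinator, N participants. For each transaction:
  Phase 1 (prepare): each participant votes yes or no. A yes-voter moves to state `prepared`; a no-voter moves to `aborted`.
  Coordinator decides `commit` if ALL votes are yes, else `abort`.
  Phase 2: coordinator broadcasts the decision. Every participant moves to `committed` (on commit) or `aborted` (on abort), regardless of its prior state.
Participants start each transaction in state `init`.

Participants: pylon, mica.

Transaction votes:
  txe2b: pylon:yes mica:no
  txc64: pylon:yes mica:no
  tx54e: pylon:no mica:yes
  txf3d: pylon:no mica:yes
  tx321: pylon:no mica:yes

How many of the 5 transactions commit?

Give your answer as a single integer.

txe2b: no from mica -> abort (commits=0)
txc64: no from mica -> abort (commits=0)
tx54e: no from pylon -> abort (commits=0)
txf3d: no from pylon -> abort (commits=0)
tx321: no from pylon -> abort (commits=0)

Answer: 0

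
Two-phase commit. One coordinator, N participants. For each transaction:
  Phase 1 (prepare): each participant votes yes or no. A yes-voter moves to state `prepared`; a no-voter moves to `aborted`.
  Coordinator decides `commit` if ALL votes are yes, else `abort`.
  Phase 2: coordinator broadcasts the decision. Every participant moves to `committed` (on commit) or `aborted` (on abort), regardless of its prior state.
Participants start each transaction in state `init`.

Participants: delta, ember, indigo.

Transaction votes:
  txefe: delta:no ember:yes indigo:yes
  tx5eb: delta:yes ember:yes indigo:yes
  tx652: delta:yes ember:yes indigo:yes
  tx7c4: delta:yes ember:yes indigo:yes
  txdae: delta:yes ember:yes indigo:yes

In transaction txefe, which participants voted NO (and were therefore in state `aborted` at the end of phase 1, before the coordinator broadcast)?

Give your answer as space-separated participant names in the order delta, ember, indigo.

Txn txefe phase 1: delta no -> aborted; ember yes -> prepared; indigo yes -> prepared

Answer: delta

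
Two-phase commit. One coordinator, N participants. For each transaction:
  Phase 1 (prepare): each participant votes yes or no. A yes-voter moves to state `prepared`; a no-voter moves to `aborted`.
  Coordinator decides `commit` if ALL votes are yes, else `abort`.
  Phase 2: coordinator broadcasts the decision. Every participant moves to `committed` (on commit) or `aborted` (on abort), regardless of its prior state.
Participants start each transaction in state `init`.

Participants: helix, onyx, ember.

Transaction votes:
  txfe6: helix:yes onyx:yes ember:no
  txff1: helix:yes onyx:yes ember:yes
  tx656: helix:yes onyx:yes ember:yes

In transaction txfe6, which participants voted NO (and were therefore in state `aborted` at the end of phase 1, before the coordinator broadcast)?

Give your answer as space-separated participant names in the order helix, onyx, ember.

Answer: ember

Derivation:
Txn txfe6 phase 1: helix yes -> prepared; onyx yes -> prepared; ember no -> aborted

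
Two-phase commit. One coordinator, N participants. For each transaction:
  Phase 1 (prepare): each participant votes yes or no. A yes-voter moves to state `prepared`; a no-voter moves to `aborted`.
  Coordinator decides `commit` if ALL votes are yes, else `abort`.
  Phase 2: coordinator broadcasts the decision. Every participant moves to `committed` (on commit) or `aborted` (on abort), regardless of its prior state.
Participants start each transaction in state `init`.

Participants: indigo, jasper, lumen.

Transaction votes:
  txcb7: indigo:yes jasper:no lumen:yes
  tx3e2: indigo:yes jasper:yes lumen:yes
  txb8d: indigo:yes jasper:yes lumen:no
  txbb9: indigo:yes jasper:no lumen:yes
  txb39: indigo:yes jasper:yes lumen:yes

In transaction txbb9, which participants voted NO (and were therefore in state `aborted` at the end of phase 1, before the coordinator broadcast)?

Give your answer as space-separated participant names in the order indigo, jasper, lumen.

Txn txbb9 phase 1: indigo yes -> prepared; jasper no -> aborted; lumen yes -> prepared

Answer: jasper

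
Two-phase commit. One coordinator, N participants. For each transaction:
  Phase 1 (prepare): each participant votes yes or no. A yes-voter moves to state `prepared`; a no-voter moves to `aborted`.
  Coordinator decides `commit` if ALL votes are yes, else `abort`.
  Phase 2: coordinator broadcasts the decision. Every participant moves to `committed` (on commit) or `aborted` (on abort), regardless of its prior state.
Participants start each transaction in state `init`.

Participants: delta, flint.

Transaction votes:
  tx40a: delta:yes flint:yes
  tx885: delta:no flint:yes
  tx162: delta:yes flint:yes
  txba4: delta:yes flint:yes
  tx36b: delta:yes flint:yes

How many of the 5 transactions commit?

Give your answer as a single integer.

tx40a: all yes -> commit (commits=1)
tx885: no from delta -> abort (commits=1)
tx162: all yes -> commit (commits=2)
txba4: all yes -> commit (commits=3)
tx36b: all yes -> commit (commits=4)

Answer: 4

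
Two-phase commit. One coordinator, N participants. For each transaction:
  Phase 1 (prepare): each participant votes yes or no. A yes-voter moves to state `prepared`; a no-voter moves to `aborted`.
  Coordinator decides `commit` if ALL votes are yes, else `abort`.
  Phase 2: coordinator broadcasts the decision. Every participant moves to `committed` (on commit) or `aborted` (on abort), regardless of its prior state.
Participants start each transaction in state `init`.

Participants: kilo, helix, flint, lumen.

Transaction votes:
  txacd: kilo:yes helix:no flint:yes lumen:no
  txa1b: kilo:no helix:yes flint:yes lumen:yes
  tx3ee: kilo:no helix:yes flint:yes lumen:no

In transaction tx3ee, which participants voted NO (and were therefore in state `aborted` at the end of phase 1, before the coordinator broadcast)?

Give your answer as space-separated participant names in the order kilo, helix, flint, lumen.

Answer: kilo lumen

Derivation:
Txn tx3ee phase 1: kilo no -> aborted; helix yes -> prepared; flint yes -> prepared; lumen no -> aborted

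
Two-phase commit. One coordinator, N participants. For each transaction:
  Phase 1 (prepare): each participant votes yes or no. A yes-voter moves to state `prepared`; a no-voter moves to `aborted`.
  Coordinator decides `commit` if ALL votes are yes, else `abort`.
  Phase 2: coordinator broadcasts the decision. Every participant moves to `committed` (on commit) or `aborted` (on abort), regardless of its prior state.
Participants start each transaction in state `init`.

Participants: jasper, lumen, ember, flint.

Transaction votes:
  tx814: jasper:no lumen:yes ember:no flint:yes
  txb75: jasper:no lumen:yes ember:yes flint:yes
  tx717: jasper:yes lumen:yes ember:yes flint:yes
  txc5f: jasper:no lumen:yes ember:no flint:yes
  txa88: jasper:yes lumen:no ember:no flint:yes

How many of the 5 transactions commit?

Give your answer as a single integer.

tx814: no from jasper, ember -> abort (commits=0)
txb75: no from jasper -> abort (commits=0)
tx717: all yes -> commit (commits=1)
txc5f: no from jasper, ember -> abort (commits=1)
txa88: no from lumen, ember -> abort (commits=1)

Answer: 1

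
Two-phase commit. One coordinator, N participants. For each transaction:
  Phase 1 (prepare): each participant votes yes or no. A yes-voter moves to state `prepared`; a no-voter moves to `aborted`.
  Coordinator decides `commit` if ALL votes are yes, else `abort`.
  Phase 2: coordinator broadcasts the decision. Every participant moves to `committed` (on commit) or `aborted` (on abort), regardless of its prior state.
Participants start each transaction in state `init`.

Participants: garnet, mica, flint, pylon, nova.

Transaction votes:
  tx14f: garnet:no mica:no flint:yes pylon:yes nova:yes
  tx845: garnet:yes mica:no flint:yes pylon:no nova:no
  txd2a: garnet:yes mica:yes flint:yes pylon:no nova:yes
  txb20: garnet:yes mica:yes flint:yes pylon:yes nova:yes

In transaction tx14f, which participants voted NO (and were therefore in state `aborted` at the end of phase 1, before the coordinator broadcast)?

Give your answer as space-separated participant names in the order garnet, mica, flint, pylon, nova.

Answer: garnet mica

Derivation:
Txn tx14f phase 1: garnet no -> aborted; mica no -> aborted; flint yes -> prepared; pylon yes -> prepared; nova yes -> prepared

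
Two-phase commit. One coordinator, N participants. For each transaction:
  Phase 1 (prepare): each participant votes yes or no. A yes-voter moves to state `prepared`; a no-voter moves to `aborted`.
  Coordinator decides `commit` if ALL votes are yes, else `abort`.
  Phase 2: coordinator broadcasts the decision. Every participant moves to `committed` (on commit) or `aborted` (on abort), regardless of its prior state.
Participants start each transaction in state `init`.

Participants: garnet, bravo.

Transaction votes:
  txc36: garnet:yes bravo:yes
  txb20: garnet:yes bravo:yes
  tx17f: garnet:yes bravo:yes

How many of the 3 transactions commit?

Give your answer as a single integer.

Answer: 3

Derivation:
txc36: all yes -> commit (commits=1)
txb20: all yes -> commit (commits=2)
tx17f: all yes -> commit (commits=3)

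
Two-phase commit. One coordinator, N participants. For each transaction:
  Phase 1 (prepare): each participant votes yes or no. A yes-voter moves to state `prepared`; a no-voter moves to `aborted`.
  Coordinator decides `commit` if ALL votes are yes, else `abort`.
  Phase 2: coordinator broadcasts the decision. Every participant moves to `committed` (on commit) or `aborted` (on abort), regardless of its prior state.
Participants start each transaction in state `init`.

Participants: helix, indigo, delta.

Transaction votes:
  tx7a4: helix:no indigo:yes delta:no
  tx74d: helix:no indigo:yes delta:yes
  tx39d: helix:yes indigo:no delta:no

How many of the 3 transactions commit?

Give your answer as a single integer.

Answer: 0

Derivation:
tx7a4: no from helix, delta -> abort (commits=0)
tx74d: no from helix -> abort (commits=0)
tx39d: no from indigo, delta -> abort (commits=0)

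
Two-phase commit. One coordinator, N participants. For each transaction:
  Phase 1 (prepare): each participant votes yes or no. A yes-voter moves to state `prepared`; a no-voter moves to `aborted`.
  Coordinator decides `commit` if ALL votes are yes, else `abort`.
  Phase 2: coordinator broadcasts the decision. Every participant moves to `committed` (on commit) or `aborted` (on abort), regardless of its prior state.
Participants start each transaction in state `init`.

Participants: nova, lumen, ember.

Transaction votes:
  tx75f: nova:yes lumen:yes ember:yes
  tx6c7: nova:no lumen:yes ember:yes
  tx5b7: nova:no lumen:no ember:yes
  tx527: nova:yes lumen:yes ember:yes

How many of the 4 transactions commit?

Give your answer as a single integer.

tx75f: all yes -> commit (commits=1)
tx6c7: no from nova -> abort (commits=1)
tx5b7: no from nova, lumen -> abort (commits=1)
tx527: all yes -> commit (commits=2)

Answer: 2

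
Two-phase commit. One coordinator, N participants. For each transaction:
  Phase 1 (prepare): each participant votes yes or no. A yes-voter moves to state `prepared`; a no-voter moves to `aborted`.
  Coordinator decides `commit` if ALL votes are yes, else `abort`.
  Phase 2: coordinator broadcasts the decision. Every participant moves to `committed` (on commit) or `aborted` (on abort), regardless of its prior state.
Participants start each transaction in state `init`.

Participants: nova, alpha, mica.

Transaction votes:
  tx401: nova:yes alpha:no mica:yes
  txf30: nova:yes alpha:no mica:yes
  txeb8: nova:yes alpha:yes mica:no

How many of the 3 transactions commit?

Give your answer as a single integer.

Answer: 0

Derivation:
tx401: no from alpha -> abort (commits=0)
txf30: no from alpha -> abort (commits=0)
txeb8: no from mica -> abort (commits=0)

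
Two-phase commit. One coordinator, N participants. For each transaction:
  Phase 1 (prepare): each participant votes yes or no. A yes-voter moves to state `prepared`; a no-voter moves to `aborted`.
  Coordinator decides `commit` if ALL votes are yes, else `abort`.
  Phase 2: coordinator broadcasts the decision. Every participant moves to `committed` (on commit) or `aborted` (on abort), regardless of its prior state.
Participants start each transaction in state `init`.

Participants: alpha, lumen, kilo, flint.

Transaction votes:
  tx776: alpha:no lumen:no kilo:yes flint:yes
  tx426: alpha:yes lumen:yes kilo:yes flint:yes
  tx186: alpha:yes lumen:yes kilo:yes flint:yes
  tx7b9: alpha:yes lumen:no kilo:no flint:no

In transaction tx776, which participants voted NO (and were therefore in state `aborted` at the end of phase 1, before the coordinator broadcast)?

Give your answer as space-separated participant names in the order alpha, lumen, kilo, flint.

Txn tx776 phase 1: alpha no -> aborted; lumen no -> aborted; kilo yes -> prepared; flint yes -> prepared

Answer: alpha lumen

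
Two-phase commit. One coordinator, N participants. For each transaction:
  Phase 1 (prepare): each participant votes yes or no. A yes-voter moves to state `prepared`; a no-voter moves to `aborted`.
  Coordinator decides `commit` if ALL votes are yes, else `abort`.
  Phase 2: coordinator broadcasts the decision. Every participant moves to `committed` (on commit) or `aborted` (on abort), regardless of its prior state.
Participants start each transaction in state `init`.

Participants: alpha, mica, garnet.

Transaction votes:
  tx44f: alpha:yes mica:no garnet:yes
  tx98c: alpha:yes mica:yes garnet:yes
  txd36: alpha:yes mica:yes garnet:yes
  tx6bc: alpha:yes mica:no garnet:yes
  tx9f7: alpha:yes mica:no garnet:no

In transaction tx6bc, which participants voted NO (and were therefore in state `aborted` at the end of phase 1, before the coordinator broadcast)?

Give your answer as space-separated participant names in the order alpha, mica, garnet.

Txn tx6bc phase 1: alpha yes -> prepared; mica no -> aborted; garnet yes -> prepared

Answer: mica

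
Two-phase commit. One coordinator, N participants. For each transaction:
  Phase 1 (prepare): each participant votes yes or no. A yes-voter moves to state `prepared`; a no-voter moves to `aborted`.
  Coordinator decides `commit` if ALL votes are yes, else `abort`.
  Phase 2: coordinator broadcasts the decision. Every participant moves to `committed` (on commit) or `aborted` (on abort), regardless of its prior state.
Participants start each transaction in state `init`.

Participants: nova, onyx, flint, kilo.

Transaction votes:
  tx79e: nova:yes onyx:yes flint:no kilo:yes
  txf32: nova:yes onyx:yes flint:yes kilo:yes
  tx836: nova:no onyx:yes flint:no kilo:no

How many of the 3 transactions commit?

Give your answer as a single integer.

Answer: 1

Derivation:
tx79e: no from flint -> abort (commits=0)
txf32: all yes -> commit (commits=1)
tx836: no from nova, flint, kilo -> abort (commits=1)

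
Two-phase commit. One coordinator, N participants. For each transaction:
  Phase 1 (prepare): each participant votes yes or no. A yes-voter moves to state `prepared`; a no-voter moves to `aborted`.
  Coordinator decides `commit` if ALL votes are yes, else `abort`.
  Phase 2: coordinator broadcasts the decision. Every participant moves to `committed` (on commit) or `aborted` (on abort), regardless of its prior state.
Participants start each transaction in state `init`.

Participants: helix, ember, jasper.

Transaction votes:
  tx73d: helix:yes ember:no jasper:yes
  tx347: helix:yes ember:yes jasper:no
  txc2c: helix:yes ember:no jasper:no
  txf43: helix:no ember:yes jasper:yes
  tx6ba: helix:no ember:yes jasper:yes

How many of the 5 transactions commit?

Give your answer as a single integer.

tx73d: no from ember -> abort (commits=0)
tx347: no from jasper -> abort (commits=0)
txc2c: no from ember, jasper -> abort (commits=0)
txf43: no from helix -> abort (commits=0)
tx6ba: no from helix -> abort (commits=0)

Answer: 0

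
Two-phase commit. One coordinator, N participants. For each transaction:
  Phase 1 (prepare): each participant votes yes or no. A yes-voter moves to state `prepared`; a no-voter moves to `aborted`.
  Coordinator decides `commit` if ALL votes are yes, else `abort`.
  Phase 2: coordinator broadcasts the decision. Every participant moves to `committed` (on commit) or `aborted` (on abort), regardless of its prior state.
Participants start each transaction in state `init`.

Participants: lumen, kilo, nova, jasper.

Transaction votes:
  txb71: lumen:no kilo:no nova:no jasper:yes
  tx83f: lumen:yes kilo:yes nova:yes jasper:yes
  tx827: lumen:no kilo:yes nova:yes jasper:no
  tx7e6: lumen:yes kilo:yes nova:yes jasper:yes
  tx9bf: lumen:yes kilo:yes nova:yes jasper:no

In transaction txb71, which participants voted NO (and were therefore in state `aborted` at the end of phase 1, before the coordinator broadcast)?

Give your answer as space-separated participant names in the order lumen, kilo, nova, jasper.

Answer: lumen kilo nova

Derivation:
Txn txb71 phase 1: lumen no -> aborted; kilo no -> aborted; nova no -> aborted; jasper yes -> prepared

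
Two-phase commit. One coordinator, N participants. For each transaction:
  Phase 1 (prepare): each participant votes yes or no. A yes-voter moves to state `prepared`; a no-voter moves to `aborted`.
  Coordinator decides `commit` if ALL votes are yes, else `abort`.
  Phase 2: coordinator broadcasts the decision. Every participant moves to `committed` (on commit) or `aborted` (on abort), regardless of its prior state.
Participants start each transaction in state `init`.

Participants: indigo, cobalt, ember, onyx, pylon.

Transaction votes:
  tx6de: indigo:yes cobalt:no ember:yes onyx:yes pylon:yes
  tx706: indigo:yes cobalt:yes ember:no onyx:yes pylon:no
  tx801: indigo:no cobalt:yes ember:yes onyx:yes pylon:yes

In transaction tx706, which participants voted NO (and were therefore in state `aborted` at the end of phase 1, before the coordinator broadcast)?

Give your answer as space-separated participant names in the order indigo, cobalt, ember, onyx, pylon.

Txn tx706 phase 1: indigo yes -> prepared; cobalt yes -> prepared; ember no -> aborted; onyx yes -> prepared; pylon no -> aborted

Answer: ember pylon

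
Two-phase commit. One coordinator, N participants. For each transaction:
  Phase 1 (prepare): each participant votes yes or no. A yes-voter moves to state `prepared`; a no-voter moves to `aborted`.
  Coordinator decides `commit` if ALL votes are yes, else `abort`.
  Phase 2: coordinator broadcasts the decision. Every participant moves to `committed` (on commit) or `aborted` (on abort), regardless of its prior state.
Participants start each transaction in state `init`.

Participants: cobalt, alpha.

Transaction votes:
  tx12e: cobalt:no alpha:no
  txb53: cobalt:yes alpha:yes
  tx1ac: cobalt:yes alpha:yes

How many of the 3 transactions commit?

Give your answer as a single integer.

Answer: 2

Derivation:
tx12e: no from cobalt, alpha -> abort (commits=0)
txb53: all yes -> commit (commits=1)
tx1ac: all yes -> commit (commits=2)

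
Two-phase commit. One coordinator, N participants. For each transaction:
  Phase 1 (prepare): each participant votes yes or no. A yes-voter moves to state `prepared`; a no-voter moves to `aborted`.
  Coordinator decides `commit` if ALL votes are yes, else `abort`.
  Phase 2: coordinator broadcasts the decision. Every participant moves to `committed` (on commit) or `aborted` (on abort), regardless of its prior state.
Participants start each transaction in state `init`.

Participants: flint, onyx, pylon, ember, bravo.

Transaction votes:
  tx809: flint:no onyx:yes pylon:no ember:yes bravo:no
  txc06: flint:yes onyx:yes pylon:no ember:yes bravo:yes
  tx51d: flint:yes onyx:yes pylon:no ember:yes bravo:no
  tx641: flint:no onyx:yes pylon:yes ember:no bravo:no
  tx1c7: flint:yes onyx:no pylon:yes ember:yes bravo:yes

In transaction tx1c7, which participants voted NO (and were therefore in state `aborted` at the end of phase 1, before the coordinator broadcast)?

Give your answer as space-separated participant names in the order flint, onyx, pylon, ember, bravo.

Txn tx1c7 phase 1: flint yes -> prepared; onyx no -> aborted; pylon yes -> prepared; ember yes -> prepared; bravo yes -> prepared

Answer: onyx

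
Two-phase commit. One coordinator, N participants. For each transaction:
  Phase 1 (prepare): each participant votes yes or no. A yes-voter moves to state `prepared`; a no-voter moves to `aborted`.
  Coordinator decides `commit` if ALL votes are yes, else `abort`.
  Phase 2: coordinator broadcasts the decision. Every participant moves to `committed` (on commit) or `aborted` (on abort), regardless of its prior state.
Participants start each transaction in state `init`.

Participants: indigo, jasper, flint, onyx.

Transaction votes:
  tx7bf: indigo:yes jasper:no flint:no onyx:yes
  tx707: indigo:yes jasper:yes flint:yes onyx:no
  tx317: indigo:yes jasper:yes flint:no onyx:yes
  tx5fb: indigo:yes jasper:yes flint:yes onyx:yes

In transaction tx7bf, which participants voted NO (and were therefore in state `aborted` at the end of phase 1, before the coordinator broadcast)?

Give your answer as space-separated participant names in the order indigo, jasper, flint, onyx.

Txn tx7bf phase 1: indigo yes -> prepared; jasper no -> aborted; flint no -> aborted; onyx yes -> prepared

Answer: jasper flint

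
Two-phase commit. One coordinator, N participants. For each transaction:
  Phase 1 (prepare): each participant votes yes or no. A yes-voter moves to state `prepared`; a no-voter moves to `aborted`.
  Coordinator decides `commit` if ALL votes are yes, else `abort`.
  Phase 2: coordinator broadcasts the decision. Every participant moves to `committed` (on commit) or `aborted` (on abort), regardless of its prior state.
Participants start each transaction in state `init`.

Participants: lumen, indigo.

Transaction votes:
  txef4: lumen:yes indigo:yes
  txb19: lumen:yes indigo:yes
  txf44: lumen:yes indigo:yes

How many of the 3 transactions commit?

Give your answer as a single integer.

Answer: 3

Derivation:
txef4: all yes -> commit (commits=1)
txb19: all yes -> commit (commits=2)
txf44: all yes -> commit (commits=3)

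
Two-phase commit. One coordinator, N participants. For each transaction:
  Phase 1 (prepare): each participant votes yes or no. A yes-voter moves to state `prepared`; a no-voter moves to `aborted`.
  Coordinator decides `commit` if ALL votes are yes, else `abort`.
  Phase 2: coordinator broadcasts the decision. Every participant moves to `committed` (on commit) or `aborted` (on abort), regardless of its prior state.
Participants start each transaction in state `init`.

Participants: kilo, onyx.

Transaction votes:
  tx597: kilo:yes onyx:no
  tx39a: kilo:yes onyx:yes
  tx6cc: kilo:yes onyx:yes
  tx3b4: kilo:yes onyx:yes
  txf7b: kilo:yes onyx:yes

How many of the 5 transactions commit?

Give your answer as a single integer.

tx597: no from onyx -> abort (commits=0)
tx39a: all yes -> commit (commits=1)
tx6cc: all yes -> commit (commits=2)
tx3b4: all yes -> commit (commits=3)
txf7b: all yes -> commit (commits=4)

Answer: 4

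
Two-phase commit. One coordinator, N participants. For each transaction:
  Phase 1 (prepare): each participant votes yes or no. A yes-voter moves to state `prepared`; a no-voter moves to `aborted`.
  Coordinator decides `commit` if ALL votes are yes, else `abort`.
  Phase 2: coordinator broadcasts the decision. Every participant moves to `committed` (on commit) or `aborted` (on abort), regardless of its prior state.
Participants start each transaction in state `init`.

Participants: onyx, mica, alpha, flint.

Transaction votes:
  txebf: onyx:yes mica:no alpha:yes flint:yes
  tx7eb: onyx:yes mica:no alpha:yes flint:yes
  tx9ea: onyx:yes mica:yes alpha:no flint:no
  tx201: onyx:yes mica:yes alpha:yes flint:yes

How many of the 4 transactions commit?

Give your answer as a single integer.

txebf: no from mica -> abort (commits=0)
tx7eb: no from mica -> abort (commits=0)
tx9ea: no from alpha, flint -> abort (commits=0)
tx201: all yes -> commit (commits=1)

Answer: 1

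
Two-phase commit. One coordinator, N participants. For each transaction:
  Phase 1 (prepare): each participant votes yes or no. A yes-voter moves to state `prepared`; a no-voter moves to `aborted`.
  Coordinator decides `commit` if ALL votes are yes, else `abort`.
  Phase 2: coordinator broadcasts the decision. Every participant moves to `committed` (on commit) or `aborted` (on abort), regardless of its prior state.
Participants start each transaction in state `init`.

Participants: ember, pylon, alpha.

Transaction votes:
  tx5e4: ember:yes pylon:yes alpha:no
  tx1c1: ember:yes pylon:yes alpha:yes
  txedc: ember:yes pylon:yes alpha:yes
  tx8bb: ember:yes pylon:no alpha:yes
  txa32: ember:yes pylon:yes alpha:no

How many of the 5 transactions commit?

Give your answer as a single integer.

Answer: 2

Derivation:
tx5e4: no from alpha -> abort (commits=0)
tx1c1: all yes -> commit (commits=1)
txedc: all yes -> commit (commits=2)
tx8bb: no from pylon -> abort (commits=2)
txa32: no from alpha -> abort (commits=2)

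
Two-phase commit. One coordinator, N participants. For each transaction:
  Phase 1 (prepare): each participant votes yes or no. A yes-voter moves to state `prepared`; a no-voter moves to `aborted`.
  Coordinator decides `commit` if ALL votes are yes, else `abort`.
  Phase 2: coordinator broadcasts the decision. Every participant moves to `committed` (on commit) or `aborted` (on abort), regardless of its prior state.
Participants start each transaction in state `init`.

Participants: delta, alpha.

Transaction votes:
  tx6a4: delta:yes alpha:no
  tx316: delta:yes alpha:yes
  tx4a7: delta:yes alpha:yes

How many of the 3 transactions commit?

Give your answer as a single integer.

tx6a4: no from alpha -> abort (commits=0)
tx316: all yes -> commit (commits=1)
tx4a7: all yes -> commit (commits=2)

Answer: 2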